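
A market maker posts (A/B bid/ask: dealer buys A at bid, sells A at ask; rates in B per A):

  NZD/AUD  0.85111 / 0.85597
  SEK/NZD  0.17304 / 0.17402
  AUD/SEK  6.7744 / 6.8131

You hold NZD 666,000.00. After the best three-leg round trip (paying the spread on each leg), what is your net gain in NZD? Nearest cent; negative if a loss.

Best loop NZD → AUD → SEK → NZD:
NZD 666,000.00 × 0.85111 (sell NZD at bid) = AUD 566,839.26
AUD 566,839.26 × 6.7744 (sell AUD at bid) = SEK 3,839,995.88
SEK 3,839,995.88 × 0.17304 (sell SEK at bid) = NZD 664,472.89

Net result: NZD -1,527.11 (no profitable arbitrage after spreads)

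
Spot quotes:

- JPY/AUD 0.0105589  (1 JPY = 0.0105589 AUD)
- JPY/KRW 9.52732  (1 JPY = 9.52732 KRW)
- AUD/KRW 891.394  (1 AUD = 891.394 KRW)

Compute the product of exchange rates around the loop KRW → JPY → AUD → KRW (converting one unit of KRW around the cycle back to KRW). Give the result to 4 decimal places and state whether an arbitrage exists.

0.9879 (arbitrage exists)

Around KRW → JPY → AUD → KRW: 1 ÷ 9.52732 × 0.0105589 × 891.394 = 0.987911
Product < 1; profitable direction is KRW → AUD → JPY → KRW.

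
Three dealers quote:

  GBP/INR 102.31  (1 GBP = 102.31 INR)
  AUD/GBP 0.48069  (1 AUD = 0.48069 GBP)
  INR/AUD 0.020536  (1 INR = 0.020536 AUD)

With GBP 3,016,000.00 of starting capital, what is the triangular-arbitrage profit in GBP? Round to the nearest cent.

Profit: GBP 30,003.27

Profitable loop is GBP → INR → AUD → GBP:
GBP 3,016,000.00 × 102.31 = INR 308,566,960.00
INR 308,566,960.00 × 0.020536 = AUD 6,336,731.09
AUD 6,336,731.09 × 0.48069 = GBP 3,046,003.27
Profit = GBP 3,046,003.27 − GBP 3,016,000.00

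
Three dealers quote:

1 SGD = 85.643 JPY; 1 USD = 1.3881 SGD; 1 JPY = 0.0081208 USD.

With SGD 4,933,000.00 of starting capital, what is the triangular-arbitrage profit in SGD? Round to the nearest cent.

Profitable loop is SGD → USD → JPY → SGD:
SGD 4,933,000.00 ÷ 1.3881 = USD 3,553,778.55
USD 3,553,778.55 ÷ 0.0081208 = JPY 437,614,342
JPY 437,614,342 ÷ 85.643 = SGD 5,109,750.26
Profit = SGD 5,109,750.26 − SGD 4,933,000.00

Profit: SGD 176,750.26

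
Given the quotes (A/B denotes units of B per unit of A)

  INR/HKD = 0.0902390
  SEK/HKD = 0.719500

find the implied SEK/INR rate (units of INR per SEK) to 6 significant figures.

SEK/INR = 7.97327

1 SEK × 0.719500 = 0.7195 HKD
0.7195 HKD ÷ 0.0902390 = 7.97327 INR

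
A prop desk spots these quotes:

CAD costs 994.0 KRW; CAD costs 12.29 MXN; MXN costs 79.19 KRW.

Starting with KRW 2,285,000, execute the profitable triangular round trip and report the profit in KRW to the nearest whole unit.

Profit: KRW 48,729

Profitable loop is KRW → MXN → CAD → KRW:
KRW 2,285,000 ÷ 79.19 = MXN 28,854.65
MXN 28,854.65 ÷ 12.29 = CAD 2,347.82
CAD 2,347.82 × 994.0 = KRW 2,333,729
Profit = KRW 2,333,729 − KRW 2,285,000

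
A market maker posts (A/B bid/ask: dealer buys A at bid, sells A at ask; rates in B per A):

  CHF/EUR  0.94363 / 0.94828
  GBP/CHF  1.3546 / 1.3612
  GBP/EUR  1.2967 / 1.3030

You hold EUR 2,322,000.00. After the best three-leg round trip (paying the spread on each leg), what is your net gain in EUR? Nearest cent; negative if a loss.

Best loop EUR → CHF → GBP → EUR:
EUR 2,322,000.00 ÷ 0.94828 (buy CHF at ask) = CHF 2,448,643.86
CHF 2,448,643.86 ÷ 1.3612 (buy GBP at ask) = GBP 1,798,886.17
GBP 1,798,886.17 × 1.2967 (sell GBP at bid) = EUR 2,332,615.70

Net profit: EUR 10,615.70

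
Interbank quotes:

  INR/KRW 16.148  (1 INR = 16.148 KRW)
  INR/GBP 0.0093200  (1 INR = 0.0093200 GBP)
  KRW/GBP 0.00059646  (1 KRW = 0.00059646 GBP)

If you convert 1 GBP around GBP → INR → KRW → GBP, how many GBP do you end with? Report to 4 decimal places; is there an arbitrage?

Around GBP → INR → KRW → GBP: 1 ÷ 0.0093200 × 16.148 × 0.00059646 = 1.033437
Product > 1; profitable direction is GBP → INR → KRW → GBP.

1.0334 (arbitrage exists)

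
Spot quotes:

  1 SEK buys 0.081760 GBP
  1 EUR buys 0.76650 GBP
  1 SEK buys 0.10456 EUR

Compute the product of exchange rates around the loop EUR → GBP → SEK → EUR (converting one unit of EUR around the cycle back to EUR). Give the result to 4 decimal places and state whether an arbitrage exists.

Around EUR → GBP → SEK → EUR: 1 × 0.76650 ÷ 0.081760 × 0.10456 = 0.980250
Product < 1; profitable direction is EUR → SEK → GBP → EUR.

0.9802 (arbitrage exists)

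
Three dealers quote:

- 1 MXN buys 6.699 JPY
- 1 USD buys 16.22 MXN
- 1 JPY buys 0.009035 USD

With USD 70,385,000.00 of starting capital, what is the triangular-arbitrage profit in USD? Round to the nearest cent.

Profitable loop is USD → JPY → MXN → USD:
USD 70,385,000.00 ÷ 0.009035 = JPY 7,790,260,100
JPY 7,790,260,100 ÷ 6.699 = MXN 1,162,898,955.01
MXN 1,162,898,955.01 ÷ 16.22 = USD 71,695,373.31
Profit = USD 71,695,373.31 − USD 70,385,000.00

Profit: USD 1,310,373.31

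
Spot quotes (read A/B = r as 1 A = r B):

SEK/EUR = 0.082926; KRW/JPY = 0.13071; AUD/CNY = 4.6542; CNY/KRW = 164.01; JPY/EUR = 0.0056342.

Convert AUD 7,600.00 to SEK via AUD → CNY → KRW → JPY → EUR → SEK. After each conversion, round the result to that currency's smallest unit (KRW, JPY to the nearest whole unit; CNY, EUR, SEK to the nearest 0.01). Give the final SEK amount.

SEK 51,520.39

AUD 7,600.00 × 4.6542 = CNY 35,371.92
CNY 35,371.92 × 164.01 = KRW 5,801,349
KRW 5,801,349 × 0.13071 = JPY 758,294
JPY 758,294 × 0.0056342 = EUR 4,272.38
EUR 4,272.38 ÷ 0.082926 = SEK 51,520.39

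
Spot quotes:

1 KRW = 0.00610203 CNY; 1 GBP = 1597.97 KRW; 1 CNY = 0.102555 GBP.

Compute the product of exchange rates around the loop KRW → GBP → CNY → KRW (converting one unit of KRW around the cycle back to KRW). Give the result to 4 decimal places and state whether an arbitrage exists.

1.0000 (no arbitrage)

Around KRW → GBP → CNY → KRW: 1 ÷ 1597.97 ÷ 0.102555 ÷ 0.00610203 = 1.000000
Product ≈ 1 (deviation 0.000%, within rounding noise).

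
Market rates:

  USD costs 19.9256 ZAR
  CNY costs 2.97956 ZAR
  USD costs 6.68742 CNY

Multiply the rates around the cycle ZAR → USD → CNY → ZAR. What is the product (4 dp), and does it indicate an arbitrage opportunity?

1.0000 (no arbitrage)

Around ZAR → USD → CNY → ZAR: 1 ÷ 19.9256 × 6.68742 × 2.97956 = 0.999998
Product ≈ 1 (deviation 0.000%, within rounding noise).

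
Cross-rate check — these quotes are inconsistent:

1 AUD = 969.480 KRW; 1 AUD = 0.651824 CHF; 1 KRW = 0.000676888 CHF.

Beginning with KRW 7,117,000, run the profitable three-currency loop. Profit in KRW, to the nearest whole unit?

Profitable loop is KRW → CHF → AUD → KRW:
KRW 7,117,000 × 0.000676888 = CHF 4,817.41
CHF 4,817.41 ÷ 0.651824 = AUD 7,390.66
AUD 7,390.66 × 969.480 = KRW 7,165,101
Profit = KRW 7,165,101 − KRW 7,117,000

Profit: KRW 48,101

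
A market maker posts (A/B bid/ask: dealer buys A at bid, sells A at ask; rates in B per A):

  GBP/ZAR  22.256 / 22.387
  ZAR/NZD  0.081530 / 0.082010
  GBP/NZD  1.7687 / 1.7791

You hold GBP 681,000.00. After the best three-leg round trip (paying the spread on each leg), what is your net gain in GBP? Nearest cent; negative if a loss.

Best loop GBP → ZAR → NZD → GBP:
GBP 681,000.00 × 22.256 (sell GBP at bid) = ZAR 15,156,336.00
ZAR 15,156,336.00 × 0.081530 (sell ZAR at bid) = NZD 1,235,696.07
NZD 1,235,696.07 ÷ 1.7791 (buy GBP at ask) = GBP 694,562.46

Net profit: GBP 13,562.46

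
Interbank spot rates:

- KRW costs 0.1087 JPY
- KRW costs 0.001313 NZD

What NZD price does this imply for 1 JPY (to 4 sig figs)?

1 JPY ÷ 0.1087 = 9.19963 KRW
9.19963 KRW × 0.001313 = 0.0120791 NZD

JPY/NZD = 0.01208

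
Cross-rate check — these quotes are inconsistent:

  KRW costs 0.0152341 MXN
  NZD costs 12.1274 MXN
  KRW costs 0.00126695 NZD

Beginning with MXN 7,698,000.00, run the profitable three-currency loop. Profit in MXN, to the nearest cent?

Profit: MXN 66,049.27

Profitable loop is MXN → KRW → NZD → MXN:
MXN 7,698,000.00 ÷ 0.0152341 = KRW 505,313,737
KRW 505,313,737 × 0.00126695 = NZD 640,207.24
NZD 640,207.24 × 12.1274 = MXN 7,764,049.27
Profit = MXN 7,764,049.27 − MXN 7,698,000.00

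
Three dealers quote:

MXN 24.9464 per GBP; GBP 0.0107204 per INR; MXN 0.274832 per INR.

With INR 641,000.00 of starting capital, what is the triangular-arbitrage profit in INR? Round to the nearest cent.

Profitable loop is INR → MXN → GBP → INR:
INR 641,000.00 × 0.274832 = MXN 176,167.31
MXN 176,167.31 ÷ 24.9464 = GBP 7,061.83
GBP 7,061.83 ÷ 0.0107204 = INR 658,728.50
Profit = INR 658,728.50 − INR 641,000.00

Profit: INR 17,728.50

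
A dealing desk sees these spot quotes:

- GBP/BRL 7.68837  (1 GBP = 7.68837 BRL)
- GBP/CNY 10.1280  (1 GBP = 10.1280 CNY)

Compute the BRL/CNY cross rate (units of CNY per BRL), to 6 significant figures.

1 BRL ÷ 7.68837 = 0.130067 GBP
0.130067 GBP × 10.1280 = 1.31731 CNY

BRL/CNY = 1.31731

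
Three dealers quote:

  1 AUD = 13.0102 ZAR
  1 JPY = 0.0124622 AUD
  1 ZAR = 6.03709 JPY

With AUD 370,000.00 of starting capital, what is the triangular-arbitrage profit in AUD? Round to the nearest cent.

Profit: AUD 8,003.12

Profitable loop is AUD → JPY → ZAR → AUD:
AUD 370,000.00 ÷ 0.0124622 = JPY 29,689,782
JPY 29,689,782 ÷ 6.03709 = ZAR 4,917,896.19
ZAR 4,917,896.19 ÷ 13.0102 = AUD 378,003.12
Profit = AUD 378,003.12 − AUD 370,000.00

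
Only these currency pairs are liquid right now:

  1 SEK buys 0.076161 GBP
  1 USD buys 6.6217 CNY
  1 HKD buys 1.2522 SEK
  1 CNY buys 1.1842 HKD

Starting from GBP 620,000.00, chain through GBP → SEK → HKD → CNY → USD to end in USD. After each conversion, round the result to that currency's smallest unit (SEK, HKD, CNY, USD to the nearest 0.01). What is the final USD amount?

USD 829,069.23

GBP 620,000.00 ÷ 0.076161 = SEK 8,140,649.41
SEK 8,140,649.41 ÷ 1.2522 = HKD 6,501,077.63
HKD 6,501,077.63 ÷ 1.1842 = CNY 5,489,847.69
CNY 5,489,847.69 ÷ 6.6217 = USD 829,069.23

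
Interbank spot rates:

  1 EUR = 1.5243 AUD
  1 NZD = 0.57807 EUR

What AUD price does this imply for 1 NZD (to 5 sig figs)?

1 NZD × 0.57807 = 0.57807 EUR
0.57807 EUR × 1.5243 = 0.881152 AUD

NZD/AUD = 0.88115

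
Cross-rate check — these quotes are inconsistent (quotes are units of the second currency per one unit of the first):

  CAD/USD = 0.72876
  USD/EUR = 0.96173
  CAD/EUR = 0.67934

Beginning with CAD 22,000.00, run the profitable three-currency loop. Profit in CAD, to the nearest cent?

Profit: CAD 697.25

Profitable loop is CAD → USD → EUR → CAD:
CAD 22,000.00 × 0.72876 = USD 16,032.72
USD 16,032.72 × 0.96173 = EUR 15,419.15
EUR 15,419.15 ÷ 0.67934 = CAD 22,697.25
Profit = CAD 22,697.25 − CAD 22,000.00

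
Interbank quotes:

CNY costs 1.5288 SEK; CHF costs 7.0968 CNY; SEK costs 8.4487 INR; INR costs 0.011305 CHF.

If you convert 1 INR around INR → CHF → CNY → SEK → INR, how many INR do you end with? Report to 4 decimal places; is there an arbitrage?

1.0363 (arbitrage exists)

Around INR → CHF → CNY → SEK → INR: 1 × 0.011305 × 7.0968 × 1.5288 × 8.4487 = 1.036272
Product > 1; profitable direction is INR → CHF → CNY → SEK → INR.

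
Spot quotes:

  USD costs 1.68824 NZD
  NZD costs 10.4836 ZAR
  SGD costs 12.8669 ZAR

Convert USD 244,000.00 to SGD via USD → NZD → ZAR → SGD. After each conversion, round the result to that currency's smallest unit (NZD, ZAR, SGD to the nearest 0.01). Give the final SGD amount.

SGD 335,629.81

USD 244,000.00 × 1.68824 = NZD 411,930.56
NZD 411,930.56 × 10.4836 = ZAR 4,318,515.22
ZAR 4,318,515.22 ÷ 12.8669 = SGD 335,629.81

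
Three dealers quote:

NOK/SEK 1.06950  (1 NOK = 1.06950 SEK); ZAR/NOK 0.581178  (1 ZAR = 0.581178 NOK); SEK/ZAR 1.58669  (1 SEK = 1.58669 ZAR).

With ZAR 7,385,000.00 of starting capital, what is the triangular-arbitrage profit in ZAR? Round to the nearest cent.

Profit: ZAR 103,045.25

Profitable loop is ZAR → SEK → NOK → ZAR:
ZAR 7,385,000.00 ÷ 1.58669 = SEK 4,654,343.32
SEK 4,654,343.32 ÷ 1.06950 = NOK 4,351,887.16
NOK 4,351,887.16 ÷ 0.581178 = ZAR 7,488,045.25
Profit = ZAR 7,488,045.25 − ZAR 7,385,000.00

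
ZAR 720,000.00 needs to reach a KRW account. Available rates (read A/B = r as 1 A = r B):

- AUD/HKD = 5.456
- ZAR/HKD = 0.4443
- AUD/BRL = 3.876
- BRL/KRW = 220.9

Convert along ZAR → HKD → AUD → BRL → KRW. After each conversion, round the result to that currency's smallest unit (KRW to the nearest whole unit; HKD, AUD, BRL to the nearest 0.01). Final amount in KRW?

KRW 50,201,177

ZAR 720,000.00 × 0.4443 = HKD 319,896.00
HKD 319,896.00 ÷ 5.456 = AUD 58,631.96
AUD 58,631.96 × 3.876 = BRL 227,257.48
BRL 227,257.48 × 220.9 = KRW 50,201,177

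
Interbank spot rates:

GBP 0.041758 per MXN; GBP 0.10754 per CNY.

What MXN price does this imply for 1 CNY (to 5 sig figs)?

CNY/MXN = 2.5753

1 CNY × 0.10754 = 0.10754 GBP
0.10754 GBP ÷ 0.041758 = 2.57531 MXN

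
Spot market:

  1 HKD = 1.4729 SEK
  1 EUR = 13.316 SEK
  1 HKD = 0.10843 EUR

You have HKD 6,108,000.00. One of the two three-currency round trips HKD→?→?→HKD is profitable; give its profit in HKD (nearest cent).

Profit: HKD 122,875.11

Profitable loop is HKD → SEK → EUR → HKD:
HKD 6,108,000.00 × 1.4729 = SEK 8,996,473.20
SEK 8,996,473.20 ÷ 13.316 = EUR 675,613.79
EUR 675,613.79 ÷ 0.10843 = HKD 6,230,875.11
Profit = HKD 6,230,875.11 − HKD 6,108,000.00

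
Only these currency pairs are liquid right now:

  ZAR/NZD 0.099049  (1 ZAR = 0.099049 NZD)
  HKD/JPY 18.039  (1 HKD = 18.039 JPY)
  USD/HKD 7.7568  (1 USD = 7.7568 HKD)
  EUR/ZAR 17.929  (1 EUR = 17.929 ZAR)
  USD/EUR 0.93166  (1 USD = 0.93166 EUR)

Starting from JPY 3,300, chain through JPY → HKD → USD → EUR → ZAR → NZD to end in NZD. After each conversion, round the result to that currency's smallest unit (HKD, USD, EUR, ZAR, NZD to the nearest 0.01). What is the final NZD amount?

JPY 3,300 ÷ 18.039 = HKD 182.94
HKD 182.94 ÷ 7.7568 = USD 23.58
USD 23.58 × 0.93166 = EUR 21.97
EUR 21.97 × 17.929 = ZAR 393.90
ZAR 393.90 × 0.099049 = NZD 39.02

NZD 39.02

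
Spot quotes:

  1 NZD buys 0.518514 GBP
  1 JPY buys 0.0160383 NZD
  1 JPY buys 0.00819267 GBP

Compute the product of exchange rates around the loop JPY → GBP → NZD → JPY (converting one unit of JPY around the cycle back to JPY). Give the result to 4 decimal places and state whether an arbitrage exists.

Around JPY → GBP → NZD → JPY: 1 × 0.00819267 ÷ 0.518514 ÷ 0.0160383 = 0.985160
Product < 1; profitable direction is JPY → NZD → GBP → JPY.

0.9852 (arbitrage exists)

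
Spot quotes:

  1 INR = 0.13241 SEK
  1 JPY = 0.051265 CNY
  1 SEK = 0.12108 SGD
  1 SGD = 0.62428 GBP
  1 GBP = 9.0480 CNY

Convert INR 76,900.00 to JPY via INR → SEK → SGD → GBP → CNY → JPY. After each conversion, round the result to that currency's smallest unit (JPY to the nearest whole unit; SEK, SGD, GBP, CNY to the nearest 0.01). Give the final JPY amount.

JPY 135,841

INR 76,900.00 × 0.13241 = SEK 10,182.33
SEK 10,182.33 × 0.12108 = SGD 1,232.88
SGD 1,232.88 × 0.62428 = GBP 769.66
GBP 769.66 × 9.0480 = CNY 6,963.88
CNY 6,963.88 ÷ 0.051265 = JPY 135,841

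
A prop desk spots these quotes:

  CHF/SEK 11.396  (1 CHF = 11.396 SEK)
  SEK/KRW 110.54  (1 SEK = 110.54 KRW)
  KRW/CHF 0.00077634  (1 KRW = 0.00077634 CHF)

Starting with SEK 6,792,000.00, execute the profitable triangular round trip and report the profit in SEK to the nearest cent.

Profitable loop is SEK → CHF → KRW → SEK:
SEK 6,792,000.00 ÷ 11.396 = CHF 595,998.60
CHF 595,998.60 ÷ 0.00077634 = KRW 767,703,063
KRW 767,703,063 ÷ 110.54 = SEK 6,945,025.00
Profit = SEK 6,945,025.00 − SEK 6,792,000.00

Profit: SEK 153,025.00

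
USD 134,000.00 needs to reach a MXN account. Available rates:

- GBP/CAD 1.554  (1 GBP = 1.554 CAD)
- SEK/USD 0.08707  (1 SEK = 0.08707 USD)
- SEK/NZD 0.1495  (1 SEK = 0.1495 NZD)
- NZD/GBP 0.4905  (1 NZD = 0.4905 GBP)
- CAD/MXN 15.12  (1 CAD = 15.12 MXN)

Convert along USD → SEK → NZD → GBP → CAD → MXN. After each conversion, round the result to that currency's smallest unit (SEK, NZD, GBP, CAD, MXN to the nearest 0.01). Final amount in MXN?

MXN 2,651,668.64

USD 134,000.00 ÷ 0.08707 = SEK 1,538,991.62
SEK 1,538,991.62 × 0.1495 = NZD 230,079.25
NZD 230,079.25 × 0.4905 = GBP 112,853.87
GBP 112,853.87 × 1.554 = CAD 175,374.91
CAD 175,374.91 × 15.12 = MXN 2,651,668.64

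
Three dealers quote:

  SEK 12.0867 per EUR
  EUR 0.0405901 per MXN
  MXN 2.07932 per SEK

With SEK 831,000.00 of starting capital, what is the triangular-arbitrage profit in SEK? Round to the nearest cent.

Profit: SEK 16,715.68

Profitable loop is SEK → MXN → EUR → SEK:
SEK 831,000.00 × 2.07932 = MXN 1,727,914.92
MXN 1,727,914.92 × 0.0405901 = EUR 70,136.24
EUR 70,136.24 × 12.0867 = SEK 847,715.68
Profit = SEK 847,715.68 − SEK 831,000.00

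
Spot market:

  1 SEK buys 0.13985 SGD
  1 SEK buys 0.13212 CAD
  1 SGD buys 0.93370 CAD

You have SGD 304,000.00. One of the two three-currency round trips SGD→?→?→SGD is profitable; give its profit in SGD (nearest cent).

Profit: SGD 3,590.08

Profitable loop is SGD → SEK → CAD → SGD:
SGD 304,000.00 ÷ 0.13985 = SEK 2,173,757.60
SEK 2,173,757.60 × 0.13212 = CAD 287,196.85
CAD 287,196.85 ÷ 0.93370 = SGD 307,590.08
Profit = SGD 307,590.08 − SGD 304,000.00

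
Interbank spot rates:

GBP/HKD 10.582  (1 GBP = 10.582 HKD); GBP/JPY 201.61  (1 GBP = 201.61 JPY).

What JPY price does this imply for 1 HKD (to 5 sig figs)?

HKD/JPY = 19.052

1 HKD ÷ 10.582 = 0.0945001 GBP
0.0945001 GBP × 201.61 = 19.0522 JPY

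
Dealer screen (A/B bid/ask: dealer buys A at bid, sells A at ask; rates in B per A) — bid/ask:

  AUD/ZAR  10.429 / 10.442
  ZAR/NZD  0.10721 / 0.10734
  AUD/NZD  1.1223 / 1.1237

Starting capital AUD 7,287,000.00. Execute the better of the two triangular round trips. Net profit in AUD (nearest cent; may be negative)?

Best loop AUD → NZD → ZAR → AUD:
AUD 7,287,000.00 × 1.1223 (sell AUD at bid) = NZD 8,178,200.10
NZD 8,178,200.10 ÷ 0.10734 (buy ZAR at ask) = ZAR 76,189,678.59
ZAR 76,189,678.59 ÷ 10.442 (buy AUD at ask) = AUD 7,296,464.14

Net profit: AUD 9,464.14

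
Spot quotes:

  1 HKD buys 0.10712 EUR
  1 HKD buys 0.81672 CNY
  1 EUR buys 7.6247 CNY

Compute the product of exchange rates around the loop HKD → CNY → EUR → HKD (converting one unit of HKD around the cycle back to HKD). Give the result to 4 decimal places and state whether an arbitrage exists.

Around HKD → CNY → EUR → HKD: 1 × 0.81672 ÷ 7.6247 ÷ 0.10712 = 0.999954
Product ≈ 1 (deviation 0.005%, within rounding noise).

1.0000 (no arbitrage)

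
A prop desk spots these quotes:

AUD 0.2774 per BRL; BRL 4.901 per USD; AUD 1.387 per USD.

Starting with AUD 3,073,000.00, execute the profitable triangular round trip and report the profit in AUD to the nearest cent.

Profitable loop is AUD → BRL → USD → AUD:
AUD 3,073,000.00 ÷ 0.2774 = BRL 11,077,865.90
BRL 11,077,865.90 ÷ 4.901 = USD 2,260,327.67
USD 2,260,327.67 × 1.387 = AUD 3,135,074.47
Profit = AUD 3,135,074.47 − AUD 3,073,000.00

Profit: AUD 62,074.47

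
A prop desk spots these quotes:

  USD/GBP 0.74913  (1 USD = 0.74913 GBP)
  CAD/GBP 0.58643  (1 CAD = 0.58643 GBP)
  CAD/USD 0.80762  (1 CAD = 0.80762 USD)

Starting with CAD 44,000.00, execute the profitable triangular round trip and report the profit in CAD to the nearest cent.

Profit: CAD 1,394.24

Profitable loop is CAD → USD → GBP → CAD:
CAD 44,000.00 × 0.80762 = USD 35,535.28
USD 35,535.28 × 0.74913 = GBP 26,620.54
GBP 26,620.54 ÷ 0.58643 = CAD 45,394.24
Profit = CAD 45,394.24 − CAD 44,000.00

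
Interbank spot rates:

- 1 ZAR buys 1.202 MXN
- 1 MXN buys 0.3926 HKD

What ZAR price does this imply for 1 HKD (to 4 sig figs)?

HKD/ZAR = 2.119

1 HKD ÷ 0.3926 = 2.54712 MXN
2.54712 MXN ÷ 1.202 = 2.11907 ZAR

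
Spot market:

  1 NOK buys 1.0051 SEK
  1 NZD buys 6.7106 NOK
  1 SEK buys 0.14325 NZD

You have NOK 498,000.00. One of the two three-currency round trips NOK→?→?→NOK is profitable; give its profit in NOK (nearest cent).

Profit: NOK 17,423.35

Profitable loop is NOK → NZD → SEK → NOK:
NOK 498,000.00 ÷ 6.7106 = NZD 74,210.95
NZD 74,210.95 ÷ 0.14325 = SEK 518,052.01
SEK 518,052.01 ÷ 1.0051 = NOK 515,423.35
Profit = NOK 515,423.35 − NOK 498,000.00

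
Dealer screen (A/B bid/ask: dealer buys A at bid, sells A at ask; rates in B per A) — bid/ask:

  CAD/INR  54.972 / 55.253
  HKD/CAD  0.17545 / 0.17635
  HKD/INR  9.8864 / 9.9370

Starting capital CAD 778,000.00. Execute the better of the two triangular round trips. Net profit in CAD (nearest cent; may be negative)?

Net profit: CAD 11,380.60

Best loop CAD → HKD → INR → CAD:
CAD 778,000.00 ÷ 0.17635 (buy HKD at ask) = HKD 4,411,681.32
HKD 4,411,681.32 × 9.8864 (sell HKD at bid) = INR 43,615,646.16
INR 43,615,646.16 ÷ 55.253 (buy CAD at ask) = CAD 789,380.60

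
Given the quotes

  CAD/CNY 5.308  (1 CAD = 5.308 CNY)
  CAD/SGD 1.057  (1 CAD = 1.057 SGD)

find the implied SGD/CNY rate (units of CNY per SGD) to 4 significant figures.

SGD/CNY = 5.022

1 SGD ÷ 1.057 = 0.946074 CAD
0.946074 CAD × 5.308 = 5.02176 CNY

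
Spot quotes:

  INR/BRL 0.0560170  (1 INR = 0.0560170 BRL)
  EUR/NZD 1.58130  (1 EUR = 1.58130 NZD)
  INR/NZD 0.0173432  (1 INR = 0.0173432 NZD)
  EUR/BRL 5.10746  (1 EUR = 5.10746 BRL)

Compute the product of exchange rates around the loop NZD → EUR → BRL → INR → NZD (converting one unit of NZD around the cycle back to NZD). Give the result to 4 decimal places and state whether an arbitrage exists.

Around NZD → EUR → BRL → INR → NZD: 1 ÷ 1.58130 × 5.10746 ÷ 0.0560170 × 0.0173432 = 1.000000
Product ≈ 1 (deviation 0.000%, within rounding noise).

1.0000 (no arbitrage)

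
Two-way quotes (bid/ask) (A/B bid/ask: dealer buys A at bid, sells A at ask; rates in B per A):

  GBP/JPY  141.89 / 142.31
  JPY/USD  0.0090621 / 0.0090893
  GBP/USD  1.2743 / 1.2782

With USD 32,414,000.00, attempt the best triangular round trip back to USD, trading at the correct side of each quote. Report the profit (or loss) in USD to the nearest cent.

Best loop USD → GBP → JPY → USD:
USD 32,414,000.00 ÷ 1.2782 (buy GBP at ask) = GBP 25,359,098.73
GBP 25,359,098.73 × 141.89 (sell GBP at bid) = JPY 3,598,202,519
JPY 3,598,202,519 × 0.0090621 (sell JPY at bid) = USD 32,607,271.05

Net profit: USD 193,271.05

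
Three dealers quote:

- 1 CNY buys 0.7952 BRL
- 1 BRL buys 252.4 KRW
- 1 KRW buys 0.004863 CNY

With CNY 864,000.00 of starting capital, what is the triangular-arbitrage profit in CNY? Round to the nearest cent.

Profitable loop is CNY → KRW → BRL → CNY:
CNY 864,000.00 ÷ 0.004863 = KRW 177,668,106
KRW 177,668,106 ÷ 252.4 = BRL 703,914.84
BRL 703,914.84 ÷ 0.7952 = CNY 885,204.78
Profit = CNY 885,204.78 − CNY 864,000.00

Profit: CNY 21,204.78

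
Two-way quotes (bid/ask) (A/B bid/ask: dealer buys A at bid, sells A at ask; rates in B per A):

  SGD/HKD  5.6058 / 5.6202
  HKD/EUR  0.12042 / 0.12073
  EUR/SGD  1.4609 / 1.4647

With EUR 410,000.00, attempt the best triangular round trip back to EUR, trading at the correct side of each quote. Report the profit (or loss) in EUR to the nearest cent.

Best loop EUR → HKD → SGD → EUR:
EUR 410,000.00 ÷ 0.12073 (buy HKD at ask) = HKD 3,396,007.62
HKD 3,396,007.62 ÷ 5.6202 (buy SGD at ask) = SGD 604,250.31
SGD 604,250.31 ÷ 1.4647 (buy EUR at ask) = EUR 412,542.03

Net profit: EUR 2,542.03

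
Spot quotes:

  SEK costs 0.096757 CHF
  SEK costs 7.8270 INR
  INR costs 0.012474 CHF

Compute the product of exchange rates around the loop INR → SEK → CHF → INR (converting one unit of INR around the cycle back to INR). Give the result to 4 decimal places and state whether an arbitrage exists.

Around INR → SEK → CHF → INR: 1 ÷ 7.8270 × 0.096757 ÷ 0.012474 = 0.991017
Product < 1; profitable direction is INR → CHF → SEK → INR.

0.9910 (arbitrage exists)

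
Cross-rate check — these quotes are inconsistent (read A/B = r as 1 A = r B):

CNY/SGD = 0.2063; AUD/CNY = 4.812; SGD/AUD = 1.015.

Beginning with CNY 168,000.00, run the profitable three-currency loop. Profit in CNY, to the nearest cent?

Profit: CNY 1,277.86

Profitable loop is CNY → SGD → AUD → CNY:
CNY 168,000.00 × 0.2063 = SGD 34,658.40
SGD 34,658.40 × 1.015 = AUD 35,178.28
AUD 35,178.28 × 4.812 = CNY 169,277.86
Profit = CNY 169,277.86 − CNY 168,000.00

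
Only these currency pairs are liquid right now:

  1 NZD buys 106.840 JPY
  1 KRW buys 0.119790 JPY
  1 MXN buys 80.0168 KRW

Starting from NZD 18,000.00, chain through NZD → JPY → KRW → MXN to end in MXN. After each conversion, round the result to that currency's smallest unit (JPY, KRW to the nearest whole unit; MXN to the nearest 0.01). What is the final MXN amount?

NZD 18,000.00 × 106.840 = JPY 1,923,120
JPY 1,923,120 ÷ 0.119790 = KRW 16,054,095
KRW 16,054,095 ÷ 80.0168 = MXN 200,634.05

MXN 200,634.05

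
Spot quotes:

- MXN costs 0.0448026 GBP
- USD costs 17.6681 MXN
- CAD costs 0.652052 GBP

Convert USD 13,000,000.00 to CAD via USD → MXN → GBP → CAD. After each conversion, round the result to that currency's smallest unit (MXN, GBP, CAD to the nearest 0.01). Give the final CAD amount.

CAD 15,781,714.68

USD 13,000,000.00 × 17.6681 = MXN 229,685,300.00
MXN 229,685,300.00 × 0.0448026 = GBP 10,290,498.62
GBP 10,290,498.62 ÷ 0.652052 = CAD 15,781,714.68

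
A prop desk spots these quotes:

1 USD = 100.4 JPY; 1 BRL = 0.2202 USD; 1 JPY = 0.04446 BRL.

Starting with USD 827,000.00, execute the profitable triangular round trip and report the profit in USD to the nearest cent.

Profit: USD 14,366.13

Profitable loop is USD → BRL → JPY → USD:
USD 827,000.00 ÷ 0.2202 = BRL 3,755,676.66
BRL 3,755,676.66 ÷ 0.04446 = JPY 84,473,159
JPY 84,473,159 ÷ 100.4 = USD 841,366.13
Profit = USD 841,366.13 − USD 827,000.00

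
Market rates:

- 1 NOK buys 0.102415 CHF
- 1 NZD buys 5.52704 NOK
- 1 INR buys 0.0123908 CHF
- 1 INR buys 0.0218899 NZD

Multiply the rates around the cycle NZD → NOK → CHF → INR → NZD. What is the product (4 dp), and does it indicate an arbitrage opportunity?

1.0000 (no arbitrage)

Around NZD → NOK → CHF → INR → NZD: 1 × 5.52704 × 0.102415 ÷ 0.0123908 × 0.0218899 = 1.000001
Product ≈ 1 (deviation 0.000%, within rounding noise).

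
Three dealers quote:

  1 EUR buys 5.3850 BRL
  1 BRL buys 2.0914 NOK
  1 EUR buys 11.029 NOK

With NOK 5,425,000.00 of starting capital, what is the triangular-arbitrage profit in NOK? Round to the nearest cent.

Profit: NOK 114,702.18

Profitable loop is NOK → EUR → BRL → NOK:
NOK 5,425,000.00 ÷ 11.029 = EUR 491,885.03
EUR 491,885.03 × 5.3850 = BRL 2,648,800.89
BRL 2,648,800.89 × 2.0914 = NOK 5,539,702.18
Profit = NOK 5,539,702.18 − NOK 5,425,000.00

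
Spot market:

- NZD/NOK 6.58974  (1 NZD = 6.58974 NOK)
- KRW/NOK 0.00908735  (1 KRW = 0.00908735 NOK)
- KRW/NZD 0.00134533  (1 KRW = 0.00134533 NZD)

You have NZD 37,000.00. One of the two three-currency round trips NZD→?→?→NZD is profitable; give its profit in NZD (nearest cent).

Profitable loop is NZD → KRW → NOK → NZD:
NZD 37,000.00 ÷ 0.00134533 = KRW 27,502,546
KRW 27,502,546 × 0.00908735 = NOK 249,925.26
NOK 249,925.26 ÷ 6.58974 = NZD 37,926.42
Profit = NZD 37,926.42 − NZD 37,000.00

Profit: NZD 926.42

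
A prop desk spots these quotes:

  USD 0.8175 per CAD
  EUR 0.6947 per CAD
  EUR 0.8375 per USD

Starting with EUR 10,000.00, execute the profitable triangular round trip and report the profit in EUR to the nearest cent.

Profit: EUR 146.70

Profitable loop is EUR → USD → CAD → EUR:
EUR 10,000.00 ÷ 0.8375 = USD 11,940.30
USD 11,940.30 ÷ 0.8175 = CAD 14,605.87
CAD 14,605.87 × 0.6947 = EUR 10,146.70
Profit = EUR 10,146.70 − EUR 10,000.00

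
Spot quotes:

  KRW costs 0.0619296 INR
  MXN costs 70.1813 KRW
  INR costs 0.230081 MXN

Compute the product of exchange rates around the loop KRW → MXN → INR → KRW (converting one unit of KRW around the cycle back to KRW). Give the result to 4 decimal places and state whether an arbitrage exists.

Around KRW → MXN → INR → KRW: 1 ÷ 70.1813 ÷ 0.230081 ÷ 0.0619296 = 0.999999
Product ≈ 1 (deviation 0.000%, within rounding noise).

1.0000 (no arbitrage)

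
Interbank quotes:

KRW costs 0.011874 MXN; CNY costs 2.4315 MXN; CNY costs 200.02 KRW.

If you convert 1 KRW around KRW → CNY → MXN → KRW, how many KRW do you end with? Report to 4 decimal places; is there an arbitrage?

1.0238 (arbitrage exists)

Around KRW → CNY → MXN → KRW: 1 ÷ 200.02 × 2.4315 ÷ 0.011874 = 1.023773
Product > 1; profitable direction is KRW → CNY → MXN → KRW.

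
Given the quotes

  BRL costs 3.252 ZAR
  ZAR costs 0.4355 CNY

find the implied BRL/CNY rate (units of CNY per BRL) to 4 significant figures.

1 BRL × 3.252 = 3.252 ZAR
3.252 ZAR × 0.4355 = 1.41625 CNY

BRL/CNY = 1.416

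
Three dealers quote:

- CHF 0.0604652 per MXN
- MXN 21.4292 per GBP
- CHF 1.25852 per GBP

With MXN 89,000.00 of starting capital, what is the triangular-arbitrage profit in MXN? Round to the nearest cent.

Profitable loop is MXN → CHF → GBP → MXN:
MXN 89,000.00 × 0.0604652 = CHF 5,381.40
CHF 5,381.40 ÷ 1.25852 = GBP 4,275.98
GBP 4,275.98 × 21.4292 = MXN 91,630.77
Profit = MXN 91,630.77 − MXN 89,000.00

Profit: MXN 2,630.77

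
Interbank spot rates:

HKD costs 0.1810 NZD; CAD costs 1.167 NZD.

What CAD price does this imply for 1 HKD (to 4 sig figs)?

1 HKD × 0.1810 = 0.181 NZD
0.181 NZD ÷ 1.167 = 0.155099 CAD

HKD/CAD = 0.1551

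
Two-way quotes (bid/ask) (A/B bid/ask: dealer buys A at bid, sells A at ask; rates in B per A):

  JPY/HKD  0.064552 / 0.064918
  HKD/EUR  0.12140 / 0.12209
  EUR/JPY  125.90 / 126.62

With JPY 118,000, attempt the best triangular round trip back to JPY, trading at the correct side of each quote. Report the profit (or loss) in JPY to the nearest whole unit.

Best loop JPY → EUR → HKD → JPY:
JPY 118,000 ÷ 126.62 (buy EUR at ask) = EUR 931.92
EUR 931.92 ÷ 0.12209 (buy HKD at ask) = HKD 7,633.08
HKD 7,633.08 ÷ 0.064918 (buy JPY at ask) = JPY 117,580

Net result: JPY -420 (no profitable arbitrage after spreads)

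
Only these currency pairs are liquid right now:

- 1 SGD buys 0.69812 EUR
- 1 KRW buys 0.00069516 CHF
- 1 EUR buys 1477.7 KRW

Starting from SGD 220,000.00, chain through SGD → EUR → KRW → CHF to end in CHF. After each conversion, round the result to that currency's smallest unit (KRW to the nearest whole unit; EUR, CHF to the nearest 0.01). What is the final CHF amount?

SGD 220,000.00 × 0.69812 = EUR 153,586.40
EUR 153,586.40 × 1477.7 = KRW 226,954,623
KRW 226,954,623 × 0.00069516 = CHF 157,769.78

CHF 157,769.78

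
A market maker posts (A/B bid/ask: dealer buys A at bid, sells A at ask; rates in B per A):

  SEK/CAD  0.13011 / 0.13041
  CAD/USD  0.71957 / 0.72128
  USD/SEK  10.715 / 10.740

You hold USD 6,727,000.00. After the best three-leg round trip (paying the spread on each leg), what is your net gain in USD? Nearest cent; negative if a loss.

Net profit: USD 21,345.80

Best loop USD → SEK → CAD → USD:
USD 6,727,000.00 × 10.715 (sell USD at bid) = SEK 72,079,805.00
SEK 72,079,805.00 × 0.13011 (sell SEK at bid) = CAD 9,378,303.43
CAD 9,378,303.43 × 0.71957 (sell CAD at bid) = USD 6,748,345.80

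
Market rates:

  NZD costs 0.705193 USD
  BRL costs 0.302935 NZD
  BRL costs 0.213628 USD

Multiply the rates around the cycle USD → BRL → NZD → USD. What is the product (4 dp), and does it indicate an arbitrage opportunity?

1.0000 (no arbitrage)

Around USD → BRL → NZD → USD: 1 ÷ 0.213628 × 0.302935 × 0.705193 = 0.999998
Product ≈ 1 (deviation 0.000%, within rounding noise).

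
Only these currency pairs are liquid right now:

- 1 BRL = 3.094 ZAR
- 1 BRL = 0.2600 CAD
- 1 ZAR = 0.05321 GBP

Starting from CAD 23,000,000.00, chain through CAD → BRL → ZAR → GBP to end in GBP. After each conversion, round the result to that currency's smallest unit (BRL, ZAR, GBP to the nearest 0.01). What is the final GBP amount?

GBP 14,563,577.00

CAD 23,000,000.00 ÷ 0.2600 = BRL 88,461,538.46
BRL 88,461,538.46 × 3.094 = ZAR 273,700,000.00
ZAR 273,700,000.00 × 0.05321 = GBP 14,563,577.00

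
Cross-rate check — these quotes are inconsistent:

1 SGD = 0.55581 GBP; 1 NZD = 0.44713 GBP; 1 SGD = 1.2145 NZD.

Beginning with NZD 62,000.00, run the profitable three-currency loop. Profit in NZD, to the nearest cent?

Profit: NZD 1,458.05

Profitable loop is NZD → SGD → GBP → NZD:
NZD 62,000.00 ÷ 1.2145 = SGD 51,049.81
SGD 51,049.81 × 0.55581 = GBP 28,374.00
GBP 28,374.00 ÷ 0.44713 = NZD 63,458.05
Profit = NZD 63,458.05 − NZD 62,000.00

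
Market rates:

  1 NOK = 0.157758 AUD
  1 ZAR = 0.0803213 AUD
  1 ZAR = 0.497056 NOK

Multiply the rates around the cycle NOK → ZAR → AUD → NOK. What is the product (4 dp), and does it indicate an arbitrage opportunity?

Around NOK → ZAR → AUD → NOK: 1 ÷ 0.497056 × 0.0803213 ÷ 0.157758 = 1.024316
Product > 1; profitable direction is NOK → ZAR → AUD → NOK.

1.0243 (arbitrage exists)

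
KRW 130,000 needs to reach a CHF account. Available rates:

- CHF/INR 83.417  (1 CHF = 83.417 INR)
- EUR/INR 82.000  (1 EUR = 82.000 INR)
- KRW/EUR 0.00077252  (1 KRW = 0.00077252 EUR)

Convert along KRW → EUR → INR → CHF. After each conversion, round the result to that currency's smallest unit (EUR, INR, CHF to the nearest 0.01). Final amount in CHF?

KRW 130,000 × 0.00077252 = EUR 100.43
EUR 100.43 × 82.000 = INR 8,235.26
INR 8,235.26 ÷ 83.417 = CHF 98.72

CHF 98.72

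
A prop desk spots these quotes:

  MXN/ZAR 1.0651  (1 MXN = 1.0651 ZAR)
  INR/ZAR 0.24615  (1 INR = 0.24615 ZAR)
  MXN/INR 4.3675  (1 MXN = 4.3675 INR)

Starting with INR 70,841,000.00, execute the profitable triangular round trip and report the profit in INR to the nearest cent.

Profit: INR 662,459.13

Profitable loop is INR → ZAR → MXN → INR:
INR 70,841,000.00 × 0.24615 = ZAR 17,437,512.15
ZAR 17,437,512.15 ÷ 1.0651 = MXN 16,371,713.59
MXN 16,371,713.59 × 4.3675 = INR 71,503,459.13
Profit = INR 71,503,459.13 − INR 70,841,000.00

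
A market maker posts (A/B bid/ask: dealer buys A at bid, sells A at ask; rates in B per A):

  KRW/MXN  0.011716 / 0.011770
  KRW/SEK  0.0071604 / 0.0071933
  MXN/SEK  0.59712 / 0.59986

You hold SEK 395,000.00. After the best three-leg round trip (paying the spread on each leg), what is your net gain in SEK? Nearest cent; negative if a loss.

Best loop SEK → MXN → KRW → SEK:
SEK 395,000.00 ÷ 0.59986 (buy MXN at ask) = MXN 658,486.98
MXN 658,486.98 ÷ 0.011770 (buy KRW at ask) = KRW 55,946,218
KRW 55,946,218 × 0.0071604 (sell KRW at bid) = SEK 400,597.30

Net profit: SEK 5,597.30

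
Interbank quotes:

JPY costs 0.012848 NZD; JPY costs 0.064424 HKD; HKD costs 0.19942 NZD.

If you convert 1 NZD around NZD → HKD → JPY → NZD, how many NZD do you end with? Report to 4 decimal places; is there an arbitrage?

1.0000 (no arbitrage)

Around NZD → HKD → JPY → NZD: 1 ÷ 0.19942 ÷ 0.064424 × 0.012848 = 1.000044
Product ≈ 1 (deviation 0.004%, within rounding noise).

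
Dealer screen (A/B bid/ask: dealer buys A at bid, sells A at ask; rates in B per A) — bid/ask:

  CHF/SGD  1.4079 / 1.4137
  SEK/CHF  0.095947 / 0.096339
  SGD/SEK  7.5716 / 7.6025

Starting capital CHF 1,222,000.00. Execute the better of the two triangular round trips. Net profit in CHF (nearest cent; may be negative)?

Net profit: CHF 27,862.04

Best loop CHF → SGD → SEK → CHF:
CHF 1,222,000.00 × 1.4079 (sell CHF at bid) = SGD 1,720,453.80
SGD 1,720,453.80 × 7.5716 (sell SGD at bid) = SEK 13,026,587.99
SEK 13,026,587.99 × 0.095947 (sell SEK at bid) = CHF 1,249,862.04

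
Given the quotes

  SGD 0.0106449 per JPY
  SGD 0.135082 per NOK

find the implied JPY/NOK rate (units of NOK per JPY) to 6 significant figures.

JPY/NOK = 0.0788032

1 JPY × 0.0106449 = 0.0106449 SGD
0.0106449 SGD ÷ 0.135082 = 0.0788032 NOK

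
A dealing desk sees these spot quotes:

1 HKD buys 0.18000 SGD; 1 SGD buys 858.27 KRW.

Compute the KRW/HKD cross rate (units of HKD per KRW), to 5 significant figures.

KRW/HKD = 0.0064730

1 KRW ÷ 858.27 = 0.00116513 SGD
0.00116513 SGD ÷ 0.18000 = 0.00647297 HKD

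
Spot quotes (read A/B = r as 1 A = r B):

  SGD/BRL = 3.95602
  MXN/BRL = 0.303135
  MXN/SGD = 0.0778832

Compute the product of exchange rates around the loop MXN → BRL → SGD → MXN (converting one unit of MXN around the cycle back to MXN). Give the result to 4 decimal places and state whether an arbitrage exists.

Around MXN → BRL → SGD → MXN: 1 × 0.303135 ÷ 3.95602 ÷ 0.0778832 = 0.983861
Product < 1; profitable direction is MXN → SGD → BRL → MXN.

0.9839 (arbitrage exists)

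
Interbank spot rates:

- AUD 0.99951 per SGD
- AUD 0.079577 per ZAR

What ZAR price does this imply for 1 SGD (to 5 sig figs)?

SGD/ZAR = 12.560

1 SGD × 0.99951 = 0.99951 AUD
0.99951 AUD ÷ 0.079577 = 12.5603 ZAR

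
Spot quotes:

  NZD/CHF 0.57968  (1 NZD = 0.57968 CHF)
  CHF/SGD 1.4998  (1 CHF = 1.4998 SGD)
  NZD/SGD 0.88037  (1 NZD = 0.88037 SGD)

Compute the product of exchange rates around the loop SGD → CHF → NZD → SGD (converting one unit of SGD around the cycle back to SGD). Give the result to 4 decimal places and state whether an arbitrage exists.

Around SGD → CHF → NZD → SGD: 1 ÷ 1.4998 ÷ 0.57968 × 0.88037 = 1.012613
Product > 1; profitable direction is SGD → CHF → NZD → SGD.

1.0126 (arbitrage exists)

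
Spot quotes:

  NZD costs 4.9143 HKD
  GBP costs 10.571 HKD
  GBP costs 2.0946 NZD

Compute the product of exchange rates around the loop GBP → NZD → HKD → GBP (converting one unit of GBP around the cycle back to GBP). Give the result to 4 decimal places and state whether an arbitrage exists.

Around GBP → NZD → HKD → GBP: 1 × 2.0946 × 4.9143 ÷ 10.571 = 0.973748
Product < 1; profitable direction is GBP → HKD → NZD → GBP.

0.9737 (arbitrage exists)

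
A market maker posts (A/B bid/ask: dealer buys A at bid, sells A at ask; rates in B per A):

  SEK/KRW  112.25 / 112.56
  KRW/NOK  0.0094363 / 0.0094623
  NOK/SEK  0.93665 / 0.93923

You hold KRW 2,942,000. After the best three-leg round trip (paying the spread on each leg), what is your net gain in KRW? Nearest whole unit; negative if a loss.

Best loop KRW → SEK → NOK → KRW:
KRW 2,942,000 ÷ 112.56 (buy SEK at ask) = SEK 26,137.17
SEK 26,137.17 ÷ 0.93923 (buy NOK at ask) = NOK 27,828.30
NOK 27,828.30 ÷ 0.0094623 (buy KRW at ask) = KRW 2,940,965

Net result: KRW -1,035 (no profitable arbitrage after spreads)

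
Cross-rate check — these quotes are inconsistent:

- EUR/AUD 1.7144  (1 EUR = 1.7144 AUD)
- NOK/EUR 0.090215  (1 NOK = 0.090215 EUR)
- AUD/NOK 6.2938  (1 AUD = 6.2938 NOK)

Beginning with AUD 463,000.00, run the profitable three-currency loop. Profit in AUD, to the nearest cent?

Profit: AUD 12,638.65

Profitable loop is AUD → EUR → NOK → AUD:
AUD 463,000.00 ÷ 1.7144 = EUR 270,065.33
EUR 270,065.33 ÷ 0.090215 = NOK 2,993,574.56
NOK 2,993,574.56 ÷ 6.2938 = AUD 475,638.65
Profit = AUD 475,638.65 − AUD 463,000.00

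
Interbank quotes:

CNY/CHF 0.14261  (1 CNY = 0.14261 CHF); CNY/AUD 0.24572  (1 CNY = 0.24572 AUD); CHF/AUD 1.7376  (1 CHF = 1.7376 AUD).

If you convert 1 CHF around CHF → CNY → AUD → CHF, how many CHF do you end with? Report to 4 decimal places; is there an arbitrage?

Around CHF → CNY → AUD → CHF: 1 ÷ 0.14261 × 0.24572 ÷ 1.7376 = 0.991610
Product < 1; profitable direction is CHF → AUD → CNY → CHF.

0.9916 (arbitrage exists)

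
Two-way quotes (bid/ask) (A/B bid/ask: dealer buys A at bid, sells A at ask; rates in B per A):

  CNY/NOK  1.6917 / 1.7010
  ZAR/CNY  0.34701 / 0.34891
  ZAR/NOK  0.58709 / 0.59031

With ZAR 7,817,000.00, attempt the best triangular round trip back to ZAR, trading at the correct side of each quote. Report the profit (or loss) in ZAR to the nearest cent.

Best loop ZAR → CNY → NOK → ZAR:
ZAR 7,817,000.00 × 0.34701 (sell ZAR at bid) = CNY 2,712,577.17
CNY 2,712,577.17 × 1.6917 (sell CNY at bid) = NOK 4,588,866.80
NOK 4,588,866.80 ÷ 0.59031 (buy ZAR at ask) = ZAR 7,773,655.87

Net result: ZAR -43,344.13 (no profitable arbitrage after spreads)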